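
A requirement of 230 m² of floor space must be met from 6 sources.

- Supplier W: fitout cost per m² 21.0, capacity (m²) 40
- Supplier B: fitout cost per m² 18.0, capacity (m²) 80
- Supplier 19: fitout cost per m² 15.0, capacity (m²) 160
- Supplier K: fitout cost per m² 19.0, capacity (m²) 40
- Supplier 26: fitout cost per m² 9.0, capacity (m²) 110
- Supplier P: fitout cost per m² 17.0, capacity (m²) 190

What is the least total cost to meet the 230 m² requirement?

2790

Cheapest first:
Supplier 26 at 9.0: take all 110 m² → 120 still needed.
Take 120 from Supplier 19 at 15.0 to finish.
Supplier P, Supplier B, Supplier K, Supplier W: unused.
Cost = 110×9.0 + 120×15.0 = 2790.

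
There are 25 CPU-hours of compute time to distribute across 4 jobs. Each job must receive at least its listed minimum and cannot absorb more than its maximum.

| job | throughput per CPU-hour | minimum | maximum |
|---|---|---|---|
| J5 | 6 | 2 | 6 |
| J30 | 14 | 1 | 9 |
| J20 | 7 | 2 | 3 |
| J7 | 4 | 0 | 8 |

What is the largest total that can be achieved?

211

Meeting every minimum uses 2+1+2+0 = 5 CPU-hours, leaving 20.
Rank by throughput per CPU-hour: J30 14 > J20 7 > J5 6 > J7 4.
J30: +8 to 9 (cap) ; 12 left.
J20: +1 to 3 (cap) ; 11 left.
Give J5 4 more to hit its cap of 6 ; 7 left.
J7: +7 (room for 8) → 7. Pool exhausted.
Total = 6×6 + 14×9 + 7×3 + 4×7 = 211.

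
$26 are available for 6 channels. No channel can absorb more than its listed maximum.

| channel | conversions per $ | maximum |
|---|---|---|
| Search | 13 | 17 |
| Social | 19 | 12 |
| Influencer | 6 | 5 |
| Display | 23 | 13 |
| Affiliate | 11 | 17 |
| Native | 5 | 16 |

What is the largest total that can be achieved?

Highest conversions per $ first: Display 23 > Social 19 > Search 13 > Affiliate 11 > Influencer 6 > Native 5.
Display: +13 to 13 (cap) — 13 left.
Give Social 12 to hit its cap of 12 — 1 left.
Search: +1 (room for 17) → 1. Pool exhausted.
Total = 13×1 + 19×12 + 23×13 = 540.

540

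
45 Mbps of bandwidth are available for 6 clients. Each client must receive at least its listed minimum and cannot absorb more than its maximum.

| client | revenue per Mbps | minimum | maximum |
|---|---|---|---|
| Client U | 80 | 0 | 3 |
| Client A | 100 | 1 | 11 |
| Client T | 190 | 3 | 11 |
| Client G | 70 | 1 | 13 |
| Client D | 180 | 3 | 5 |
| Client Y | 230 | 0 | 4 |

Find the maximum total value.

Meeting every minimum uses 0+1+3+1+3+0 = 8 Mbps, leaving 37.
Order the clients by revenue per Mbps: Client Y 230 > Client T 190 > Client D 180 > Client A 100 > Client U 80 > Client G 70.
Client Y: +4 to 4 (cap) — 33 left.
Client T takes 8 more to reach its cap of 11 — 25 left.
Give Client D 2 more to hit its cap of 5 — 23 left.
Client A takes 10 more to reach its cap of 11 — 13 left.
Give Client U 3 more to hit its cap of 3 — 10 left.
Client G: +10 (room for 12) → 11. Pool exhausted.
Total = 80×3 + 100×11 + 190×11 + 70×11 + 180×5 + 230×4 = 6020.

6020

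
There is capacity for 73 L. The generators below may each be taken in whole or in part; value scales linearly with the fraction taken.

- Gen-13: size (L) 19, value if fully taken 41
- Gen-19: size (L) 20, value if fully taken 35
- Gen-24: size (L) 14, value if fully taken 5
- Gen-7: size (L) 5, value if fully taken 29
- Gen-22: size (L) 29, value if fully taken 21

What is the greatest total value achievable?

126

Best value per unit of size first: Gen-7 29/5≈5.8, Gen-13 41/19≈2.16, Gen-19 35/20≈1.75, Gen-22 21/29≈0.724, Gen-24 5/14≈0.357.
Gen-7: take in full, 5 L for value 29 → 68 left.
Gen-13: take in full, 19 L for value 41 → 49 left.
All 20 L of Gen-19 fit (value 35) → 29 remain.
All 29 L of Gen-22 fit (value 21) → 0 remain.
Total value = 126.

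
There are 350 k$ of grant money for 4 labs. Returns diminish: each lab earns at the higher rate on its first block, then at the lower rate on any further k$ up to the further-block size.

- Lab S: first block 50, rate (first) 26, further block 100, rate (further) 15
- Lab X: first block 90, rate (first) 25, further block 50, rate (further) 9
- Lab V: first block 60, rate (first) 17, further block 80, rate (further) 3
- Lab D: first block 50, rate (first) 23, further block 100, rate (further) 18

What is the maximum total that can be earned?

7520

Order all 8 blocks by rate: Lab S/first 26 > Lab X/first 25 > Lab D/first 23 > Lab D/second 18 > Lab V/first 17 > Lab S/second 15 > Lab X/second 9 > Lab V/second 3.
Lab S/first (26): +50 ; 300 left.
Lab X/first (25): +90 ; 210 left.
Lab D/first (23): +50 ; 160 left.
Fill Lab D second block (100 at 18) ; 60 left.
Lab V first at 17: fill all 60 ; 0 left.
Total = 26×50 + 25×90 + 23×50 + 18×100 + 17×60 = 7520.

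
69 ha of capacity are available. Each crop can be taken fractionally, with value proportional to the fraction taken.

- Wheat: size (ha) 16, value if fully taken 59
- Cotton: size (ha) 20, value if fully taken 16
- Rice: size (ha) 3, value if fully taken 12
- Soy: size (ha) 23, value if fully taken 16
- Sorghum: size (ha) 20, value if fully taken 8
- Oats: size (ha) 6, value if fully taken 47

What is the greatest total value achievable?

Sort by value density: Oats 47/6≈7.83, Rice 12/3≈4, Wheat 59/16≈3.69, Cotton 16/20≈0.8, Soy 16/23≈0.696, Sorghum 8/20≈0.4.
Take all of Oats (6 ha, value 47) ; 63 ha left.
Take all of Rice (3 ha, value 12) ; 60 ha left.
All 16 ha of Wheat fit (value 59) ; 44 remain.
Take all of Cotton (20 ha, value 16) ; 24 ha left.
Take all of Soy (23 ha, value 16) ; 1 ha left.
Fill the last 1 ha with part of Sorghum: 1/20 of it earns 0.4.
Total value = 150.4.

150.4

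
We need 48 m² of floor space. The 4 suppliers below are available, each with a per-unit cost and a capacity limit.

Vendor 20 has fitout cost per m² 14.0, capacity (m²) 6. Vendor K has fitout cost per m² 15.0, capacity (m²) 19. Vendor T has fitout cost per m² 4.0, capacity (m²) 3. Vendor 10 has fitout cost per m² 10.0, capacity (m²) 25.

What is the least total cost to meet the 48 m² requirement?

556

Use suppliers in increasing cost order.
Take 3 from Vendor T at 4.0 ; need 45 more.
Take 25 from Vendor 10 at 10.0 ; need 20 more.
Vendor 20 (14.0): use full 6 ; 14 m² to go.
Vendor K at 15.0: take 14 of its 19 ; requirement met.
Cost = 3×4.0 + 25×10.0 + 6×14.0 + 14×15.0 = 556.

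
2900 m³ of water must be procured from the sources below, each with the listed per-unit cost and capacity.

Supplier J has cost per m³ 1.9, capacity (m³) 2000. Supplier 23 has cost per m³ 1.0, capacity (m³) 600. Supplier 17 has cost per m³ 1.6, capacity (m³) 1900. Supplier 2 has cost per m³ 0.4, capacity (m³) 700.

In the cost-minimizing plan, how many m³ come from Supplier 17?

Fill from the cheapest source first.
Supplier 2 (0.4): use full 700 ; 2200 m³ to go.
Supplier 23 (1.0): use full 600 ; 1600 m³ to go.
Supplier 17 at 1.6: take 1600 of its 1900 ; requirement met.
Supplier J: unused.

1600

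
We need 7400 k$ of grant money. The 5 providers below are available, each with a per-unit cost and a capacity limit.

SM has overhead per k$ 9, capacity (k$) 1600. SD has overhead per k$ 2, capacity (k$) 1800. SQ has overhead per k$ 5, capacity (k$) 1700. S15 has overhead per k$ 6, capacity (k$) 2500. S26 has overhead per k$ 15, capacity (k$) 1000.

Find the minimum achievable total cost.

39700

Use providers in increasing cost order.
SD at 2: take all 1800 k$ — 5600 still needed.
SQ at 5: take all 1700 k$ — 3900 still needed.
S15 at 6: take all 2500 k$ — 1400 still needed.
SM at 9: take 1400 of its 1600 — requirement met.
S26: unused.
Cost = 1800×2 + 1700×5 + 2500×6 + 1400×9 = 39700.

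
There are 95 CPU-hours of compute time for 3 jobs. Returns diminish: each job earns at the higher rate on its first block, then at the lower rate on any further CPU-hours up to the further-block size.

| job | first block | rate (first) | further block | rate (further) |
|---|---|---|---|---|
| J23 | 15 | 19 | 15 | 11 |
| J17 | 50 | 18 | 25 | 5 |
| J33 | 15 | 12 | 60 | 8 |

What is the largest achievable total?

Order all 6 blocks by rate: J23/T1 19 > J17/T1 18 > J33/T1 12 > J23/T2 11 > J33/T2 8 > J17/T2 5.
J23/T1 (19): +15 ; 80 left.
J17 T1 at 18: fill all 50 ; 30 left.
J33 T1 at 12: fill all 15 ; 15 left.
J23/T2 (11): +15 ; 0 left.
Total = 19×15 + 18×50 + 12×15 + 11×15 = 1530.

1530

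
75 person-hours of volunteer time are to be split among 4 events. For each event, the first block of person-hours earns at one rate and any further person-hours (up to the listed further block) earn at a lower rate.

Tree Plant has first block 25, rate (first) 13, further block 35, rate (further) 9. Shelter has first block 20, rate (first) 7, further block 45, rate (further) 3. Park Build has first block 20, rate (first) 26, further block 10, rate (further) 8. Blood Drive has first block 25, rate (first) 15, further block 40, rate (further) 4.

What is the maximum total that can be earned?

Order all 8 blocks by rate: Park Build/T1 26 > Blood Drive/T1 15 > Tree Plant/T1 13 > Tree Plant/T2 9 > Park Build/T2 8 > Shelter/T1 7 > Blood Drive/T2 4 > Shelter/T2 3.
Park Build T1 at 26: fill all 20 → 55 left.
Blood Drive/T1 (15): +25 → 30 left.
Tree Plant/T1 (13): +25 → 5 left.
Tree Plant/T2: +5 of 35 at 9; pool empty.
Total = 26×20 + 15×25 + 13×25 + 9×5 = 1265.

1265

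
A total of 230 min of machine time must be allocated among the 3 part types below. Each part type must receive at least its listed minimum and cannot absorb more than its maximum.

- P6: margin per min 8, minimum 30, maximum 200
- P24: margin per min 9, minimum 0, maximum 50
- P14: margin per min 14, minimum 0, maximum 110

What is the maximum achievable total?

Meeting every minimum uses 30+0+0 = 30 min, leaving 200.
Rank by margin per min: P14 14 > P24 9 > P6 8.
P14 takes 110 more to reach its cap of 110 — 90 left.
P24: +50 to 50 (cap) — 40 left.
P6: +40 (room for 170) → 70. Pool exhausted.
Total = 8×70 + 9×50 + 14×110 = 2550.

2550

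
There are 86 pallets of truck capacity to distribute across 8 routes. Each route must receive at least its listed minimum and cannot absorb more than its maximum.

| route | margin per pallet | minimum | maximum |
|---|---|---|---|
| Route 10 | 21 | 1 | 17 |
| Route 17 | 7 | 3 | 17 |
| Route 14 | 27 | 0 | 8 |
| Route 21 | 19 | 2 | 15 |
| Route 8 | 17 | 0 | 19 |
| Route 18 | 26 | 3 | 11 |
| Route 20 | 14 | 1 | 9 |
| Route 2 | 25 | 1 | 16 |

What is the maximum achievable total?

1834

Meeting every minimum uses 1+3+0+2+0+3+1+1 = 11 pallets, leaving 75.
Highest margin per pallet first: Route 14 27 > Route 18 26 > Route 2 25 > Route 10 21 > Route 21 19 > Route 8 17 > Route 20 14 > Route 17 7.
Route 14: +8 to 8 (cap) — 67 left.
Route 18: +8 to 11 (cap) — 59 left.
Give Route 2 15 more to hit its cap of 16 — 44 left.
Route 10 takes 16 more to reach its cap of 17 — 28 left.
Route 21: +13 to 15 (cap) — 15 left.
Only 15 left; Route 8 takes them to reach 15.
Total = 21×17 + 7×3 + 27×8 + 19×15 + 17×15 + 26×11 + 14×1 + 25×16 = 1834.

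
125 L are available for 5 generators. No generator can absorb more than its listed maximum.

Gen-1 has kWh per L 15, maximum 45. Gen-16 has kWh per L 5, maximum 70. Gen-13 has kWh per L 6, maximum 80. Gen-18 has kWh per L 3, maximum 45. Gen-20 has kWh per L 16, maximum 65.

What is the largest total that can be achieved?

1805

Highest kWh per L first: Gen-20 16 > Gen-1 15 > Gen-13 6 > Gen-16 5 > Gen-18 3.
Gen-20 takes 65 to reach its cap of 65 ; 60 left.
Gen-1 takes 45 to reach its cap of 45 ; 15 left.
Only 15 left; Gen-13 takes them to reach 15.
Total = 15×45 + 6×15 + 16×65 = 1805.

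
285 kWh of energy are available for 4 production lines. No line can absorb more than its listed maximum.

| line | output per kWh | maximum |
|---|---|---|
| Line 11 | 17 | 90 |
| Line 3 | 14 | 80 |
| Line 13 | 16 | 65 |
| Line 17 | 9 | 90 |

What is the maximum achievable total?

Rank by output per kWh: Line 11 17 > Line 13 16 > Line 3 14 > Line 17 9.
Give Line 11 90 to hit its cap of 90 → 195 left.
Give Line 13 65 to hit its cap of 65 → 130 left.
Line 3: +80 to 80 (cap) → 50 left.
Line 17: +50 (room for 90) → 50. Pool exhausted.
Total = 17×90 + 14×80 + 16×65 + 9×50 = 4140.

4140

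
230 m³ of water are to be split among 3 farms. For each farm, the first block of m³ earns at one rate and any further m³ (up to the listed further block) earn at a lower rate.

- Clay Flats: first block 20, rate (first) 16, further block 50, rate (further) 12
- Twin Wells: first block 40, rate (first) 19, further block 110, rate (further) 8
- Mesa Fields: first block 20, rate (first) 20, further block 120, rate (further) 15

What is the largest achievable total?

3640

Order all 6 blocks by rate: Mesa Fields/T1 20 > Twin Wells/T1 19 > Clay Flats/T1 16 > Mesa Fields/T2 15 > Clay Flats/T2 12 > Twin Wells/T2 8.
Mesa Fields T1 at 20: fill all 20 → 210 left.
Fill Twin Wells T1 block (40 at 19) → 170 left.
Clay Flats T1 at 16: fill all 20 → 150 left.
Fill Mesa Fields T2 block (120 at 15) → 30 left.
Clay Flats/T2: +30 of 50 at 12; pool empty.
Total = 20×20 + 19×40 + 16×20 + 15×120 + 12×30 = 3640.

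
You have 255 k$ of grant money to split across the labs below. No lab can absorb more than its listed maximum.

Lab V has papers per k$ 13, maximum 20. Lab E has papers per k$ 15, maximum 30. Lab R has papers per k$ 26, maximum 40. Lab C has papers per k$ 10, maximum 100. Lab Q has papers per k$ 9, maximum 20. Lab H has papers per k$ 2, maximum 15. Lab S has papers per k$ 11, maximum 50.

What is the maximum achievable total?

3435

Highest papers per k$ first: Lab R 26 > Lab E 15 > Lab V 13 > Lab S 11 > Lab C 10 > Lab Q 9 > Lab H 2.
Lab R takes 40 to reach its cap of 40 ; 215 left.
Give Lab E 30 to hit its cap of 30 ; 185 left.
Give Lab V 20 to hit its cap of 20 ; 165 left.
Give Lab S 50 to hit its cap of 50 ; 115 left.
Lab C takes 100 to reach its cap of 100 ; 15 left.
Lab Q has room for 20 but only 15 remain, so it gets 15.
Total = 13×20 + 15×30 + 26×40 + 10×100 + 9×15 + 11×50 = 3435.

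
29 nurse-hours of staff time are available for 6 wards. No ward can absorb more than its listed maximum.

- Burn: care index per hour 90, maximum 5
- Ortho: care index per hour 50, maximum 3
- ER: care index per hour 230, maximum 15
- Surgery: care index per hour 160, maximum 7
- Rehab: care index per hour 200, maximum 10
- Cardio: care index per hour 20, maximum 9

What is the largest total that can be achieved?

Order the wards by care index per hour: ER 230 > Rehab 200 > Surgery 160 > Burn 90 > Ortho 50 > Cardio 20.
ER: +15 to 15 (cap) → 14 left.
Give Rehab 10 to hit its cap of 10 → 4 left.
Surgery: +4 (room for 7) → 4. Pool exhausted.
Total = 230×15 + 160×4 + 200×10 = 6090.

6090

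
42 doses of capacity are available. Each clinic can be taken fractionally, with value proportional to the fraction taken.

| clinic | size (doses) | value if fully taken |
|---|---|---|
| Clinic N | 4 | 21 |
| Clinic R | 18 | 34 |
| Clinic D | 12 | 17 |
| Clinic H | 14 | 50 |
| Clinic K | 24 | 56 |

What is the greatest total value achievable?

127

Sort by value density: Clinic N 21/4≈5.25, Clinic H 50/14≈3.57, Clinic K 56/24≈2.33, Clinic R 34/18≈1.89, Clinic D 17/12≈1.42.
All 4 doses of Clinic N fit (value 21) → 38 remain.
Take all of Clinic H (14 doses, value 50) → 24 doses left.
Take all of Clinic K (24 doses, value 56) → 0 doses left.
Total value = 127.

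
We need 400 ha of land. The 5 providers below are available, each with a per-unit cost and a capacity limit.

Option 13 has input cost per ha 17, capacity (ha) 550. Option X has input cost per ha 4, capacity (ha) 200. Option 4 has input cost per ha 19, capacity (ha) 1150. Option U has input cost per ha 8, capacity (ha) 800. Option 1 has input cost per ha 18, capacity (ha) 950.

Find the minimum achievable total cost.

Fill from the cheapest provider first.
Take 200 from Option X at 4 — need 200 more.
Option U (8): take the remaining 200 — done.
Option 13, Option 1, Option 4: unused.
Cost = 200×4 + 200×8 = 2400.

2400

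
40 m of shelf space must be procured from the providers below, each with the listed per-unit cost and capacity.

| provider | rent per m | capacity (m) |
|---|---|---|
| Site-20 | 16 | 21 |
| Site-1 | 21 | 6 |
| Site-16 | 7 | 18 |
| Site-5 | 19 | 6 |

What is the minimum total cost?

Use providers in increasing cost order.
Site-16 (7): use full 18 — 22 m to go.
Site-20 at 16: take all 21 m — 1 still needed.
Site-5 at 19: take 1 of its 6 — requirement met.
Site-1: unused.
Cost = 18×7 + 21×16 + 1×19 = 481.

481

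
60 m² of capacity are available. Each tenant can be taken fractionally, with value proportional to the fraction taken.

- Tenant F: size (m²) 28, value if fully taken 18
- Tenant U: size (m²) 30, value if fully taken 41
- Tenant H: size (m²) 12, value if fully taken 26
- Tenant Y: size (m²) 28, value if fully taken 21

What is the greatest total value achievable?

Best value per unit of size first: Tenant H 26/12≈2.17, Tenant U 41/30≈1.37, Tenant Y 21/28≈0.75, Tenant F 18/28≈0.643.
Take all of Tenant H (12 m², value 26) → 48 m² left.
All 30 m² of Tenant U fit (value 41) → 18 remain.
Fill the last 18 m² with part of Tenant Y: 18/28 of it earns 13.5.
Total value = 80.5.

80.5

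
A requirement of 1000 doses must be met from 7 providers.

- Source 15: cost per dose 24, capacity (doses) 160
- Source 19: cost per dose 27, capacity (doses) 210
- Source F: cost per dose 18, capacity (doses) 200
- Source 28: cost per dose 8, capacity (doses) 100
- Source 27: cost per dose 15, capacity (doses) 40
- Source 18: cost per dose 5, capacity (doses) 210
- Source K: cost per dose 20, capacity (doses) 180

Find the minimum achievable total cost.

16460

Fill from the cheapest provider first.
Source 18 (5): use full 210 ; 790 doses to go.
Take 100 from Source 28 at 8 ; need 690 more.
Source 27 at 15: take all 40 doses ; 650 still needed.
Source F (18): use full 200 ; 450 doses to go.
Source K at 20: take all 180 doses ; 270 still needed.
Take 160 from Source 15 at 24 ; need 110 more.
Take 110 from Source 19 at 27 to finish.
Cost = 210×5 + 100×8 + 40×15 + 200×18 + 180×20 + 160×24 + 110×27 = 16460.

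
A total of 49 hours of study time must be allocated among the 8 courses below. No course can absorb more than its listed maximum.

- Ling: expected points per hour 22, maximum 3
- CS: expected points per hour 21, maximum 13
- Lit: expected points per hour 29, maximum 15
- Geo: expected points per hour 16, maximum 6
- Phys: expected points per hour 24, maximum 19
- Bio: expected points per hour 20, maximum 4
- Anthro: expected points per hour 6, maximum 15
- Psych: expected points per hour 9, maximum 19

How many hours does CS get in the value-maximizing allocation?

Order the courses by expected points per hour: Lit 29 > Phys 24 > Ling 22 > CS 21 > Bio 20 > Geo 16 > Psych 9 > Anthro 6.
Give Lit 15 to hit its cap of 15 ; 34 left.
Give Phys 19 to hit its cap of 19 ; 15 left.
Ling: +3 to 3 (cap) ; 12 left.
CS has room for 13 but only 12 remain, so it gets 12.

12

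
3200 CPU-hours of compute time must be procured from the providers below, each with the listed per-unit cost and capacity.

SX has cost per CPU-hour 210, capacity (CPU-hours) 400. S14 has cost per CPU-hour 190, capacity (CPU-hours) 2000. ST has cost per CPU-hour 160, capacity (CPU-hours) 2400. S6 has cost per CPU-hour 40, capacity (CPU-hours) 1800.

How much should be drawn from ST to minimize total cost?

1400

Fill from the cheapest provider first.
S6 (40): use full 1800 — 1400 CPU-hours to go.
ST at 160: take 1400 of its 2400 — requirement met.
S14, SX: unused.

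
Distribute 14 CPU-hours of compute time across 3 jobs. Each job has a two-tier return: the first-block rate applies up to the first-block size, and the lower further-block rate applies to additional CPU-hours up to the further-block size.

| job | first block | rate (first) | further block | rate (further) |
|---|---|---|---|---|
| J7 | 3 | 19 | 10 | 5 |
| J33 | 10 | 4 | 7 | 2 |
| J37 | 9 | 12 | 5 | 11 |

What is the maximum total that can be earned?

Treat each block as its own option and order by rate: J7/T1 19 > J37/T1 12 > J37/T2 11 > J7/T2 5 > J33/T1 4 > J33/T2 2.
Fill J7 T1 block (3 at 19) → 11 left.
J37 T1 at 12: fill all 9 → 2 left.
J37 T2 at 11: only 2 left, fill 2.
Total = 19×3 + 12×9 + 11×2 = 187.

187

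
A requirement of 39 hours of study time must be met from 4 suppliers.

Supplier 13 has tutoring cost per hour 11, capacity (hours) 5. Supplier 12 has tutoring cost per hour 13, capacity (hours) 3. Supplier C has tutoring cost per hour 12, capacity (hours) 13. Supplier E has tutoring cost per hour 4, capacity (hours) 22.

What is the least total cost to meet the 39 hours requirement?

287

Cheapest first:
Take 22 from Supplier E at 4 — need 17 more.
Supplier 13 (11): use full 5 — 12 hours to go.
Supplier C at 12: take 12 of its 13 — requirement met.
Supplier 12: unused.
Cost = 22×4 + 5×11 + 12×12 = 287.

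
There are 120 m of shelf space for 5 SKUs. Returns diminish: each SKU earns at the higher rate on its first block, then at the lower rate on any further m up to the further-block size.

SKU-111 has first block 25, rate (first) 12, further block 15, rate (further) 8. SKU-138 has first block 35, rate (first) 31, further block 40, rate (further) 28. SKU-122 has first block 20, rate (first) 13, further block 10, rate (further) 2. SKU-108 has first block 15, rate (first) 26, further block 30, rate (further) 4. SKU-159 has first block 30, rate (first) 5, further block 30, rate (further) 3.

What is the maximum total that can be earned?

Rank every tier by rate: SKU-138/T1 31 > SKU-138/T2 28 > SKU-108/T1 26 > SKU-122/T1 13 > SKU-111/T1 12 > SKU-111/T2 8 > SKU-159/T1 5 > SKU-108/T2 4 > SKU-159/T2 3 > SKU-122/T2 2.
SKU-138 T1 at 31: fill all 35 ; 85 left.
Fill SKU-138 T2 block (40 at 28) ; 45 left.
SKU-108 T1 at 26: fill all 15 ; 30 left.
SKU-122/T1 (13): +20 ; 10 left.
SKU-111 T1 at 12: only 10 left, fill 10.
Total = 31×35 + 28×40 + 26×15 + 13×20 + 12×10 = 2975.

2975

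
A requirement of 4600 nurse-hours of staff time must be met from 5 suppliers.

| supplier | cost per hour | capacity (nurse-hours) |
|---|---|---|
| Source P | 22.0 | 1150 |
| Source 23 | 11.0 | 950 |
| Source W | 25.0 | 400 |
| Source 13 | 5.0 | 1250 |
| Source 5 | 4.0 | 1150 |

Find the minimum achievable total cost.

49100

Cheapest first:
Take 1150 from Source 5 at 4.0 ; need 3450 more.
Source 13 at 5.0: take all 1250 nurse-hours ; 2200 still needed.
Source 23 (11.0): use full 950 ; 1250 nurse-hours to go.
Source P at 22.0: take all 1150 nurse-hours ; 100 still needed.
Source W at 25.0: take 100 of its 400 ; requirement met.
Cost = 1150×4.0 + 1250×5.0 + 950×11.0 + 1150×22.0 + 100×25.0 = 49100.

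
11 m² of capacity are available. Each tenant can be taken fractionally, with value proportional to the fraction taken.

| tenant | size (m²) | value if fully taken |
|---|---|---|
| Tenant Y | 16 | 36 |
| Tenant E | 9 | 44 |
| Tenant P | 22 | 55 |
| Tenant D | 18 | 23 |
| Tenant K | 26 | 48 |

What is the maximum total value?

Sort by value density: Tenant E 44/9≈4.89, Tenant P 55/22≈2.5, Tenant Y 36/16≈2.25, Tenant K 48/26≈1.85, Tenant D 23/18≈1.28.
All 9 m² of Tenant E fit (value 44) ; 2 remain.
Fill the last 2 m² with part of Tenant P: 2/22 of it earns 5.
Total value = 49.

49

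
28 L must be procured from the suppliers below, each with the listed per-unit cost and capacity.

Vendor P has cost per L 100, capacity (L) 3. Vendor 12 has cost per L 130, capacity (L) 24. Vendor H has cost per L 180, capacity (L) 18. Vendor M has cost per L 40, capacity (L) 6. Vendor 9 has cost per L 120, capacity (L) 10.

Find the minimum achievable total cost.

Cheapest first:
Vendor M (40): use full 6 — 22 L to go.
Vendor P at 100: take all 3 L — 19 still needed.
Vendor 9 (120): use full 10 — 9 L to go.
Vendor 12 (130): take the remaining 9 — done.
Vendor H: unused.
Cost = 6×40 + 3×100 + 10×120 + 9×130 = 2910.

2910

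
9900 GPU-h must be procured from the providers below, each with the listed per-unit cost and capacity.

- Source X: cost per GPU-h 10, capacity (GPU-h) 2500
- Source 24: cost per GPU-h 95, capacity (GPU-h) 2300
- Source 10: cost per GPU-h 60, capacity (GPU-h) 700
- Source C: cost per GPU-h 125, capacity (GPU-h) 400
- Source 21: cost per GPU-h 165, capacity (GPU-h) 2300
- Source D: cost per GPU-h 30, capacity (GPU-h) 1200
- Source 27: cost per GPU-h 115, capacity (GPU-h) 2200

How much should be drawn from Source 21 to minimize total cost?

Cheapest first:
Take 2500 from Source X at 10 → need 7400 more.
Take 1200 from Source D at 30 → need 6200 more.
Source 10 (60): use full 700 → 5500 GPU-h to go.
Take 2300 from Source 24 at 95 → need 3200 more.
Source 27 (115): use full 2200 → 1000 GPU-h to go.
Take 400 from Source C at 125 → need 600 more.
Source 21 at 165: take 600 of its 2300 → requirement met.

600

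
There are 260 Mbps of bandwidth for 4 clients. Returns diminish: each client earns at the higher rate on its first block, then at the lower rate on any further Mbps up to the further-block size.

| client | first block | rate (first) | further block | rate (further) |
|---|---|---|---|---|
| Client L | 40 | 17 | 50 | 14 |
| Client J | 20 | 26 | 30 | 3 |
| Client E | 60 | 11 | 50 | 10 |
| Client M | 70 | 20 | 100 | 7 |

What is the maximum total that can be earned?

Order all 8 blocks by rate: Client J/tier1 26 > Client M/tier1 20 > Client L/tier1 17 > Client L/tier2 14 > Client E/tier1 11 > Client E/tier2 10 > Client M/tier2 7 > Client J/tier2 3.
Client J tier1 at 26: fill all 20 ; 240 left.
Client M tier1 at 20: fill all 70 ; 170 left.
Client L tier1 at 17: fill all 40 ; 130 left.
Client L/tier2 (14): +50 ; 80 left.
Fill Client E tier1 block (60 at 11) ; 20 left.
Client E tier2 at 10: only 20 left, fill 20.
Total = 26×20 + 20×70 + 17×40 + 14×50 + 11×60 + 10×20 = 4160.

4160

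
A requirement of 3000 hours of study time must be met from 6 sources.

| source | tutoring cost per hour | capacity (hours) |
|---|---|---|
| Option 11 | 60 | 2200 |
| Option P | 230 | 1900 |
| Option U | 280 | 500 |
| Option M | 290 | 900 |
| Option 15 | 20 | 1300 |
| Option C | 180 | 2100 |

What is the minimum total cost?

Use sources in increasing cost order.
Option 15 (20): use full 1300 ; 1700 hours to go.
Option 11 at 60: take 1700 of its 2200 ; requirement met.
Option C, Option P, Option U, Option M: unused.
Cost = 1300×20 + 1700×60 = 128000.

128000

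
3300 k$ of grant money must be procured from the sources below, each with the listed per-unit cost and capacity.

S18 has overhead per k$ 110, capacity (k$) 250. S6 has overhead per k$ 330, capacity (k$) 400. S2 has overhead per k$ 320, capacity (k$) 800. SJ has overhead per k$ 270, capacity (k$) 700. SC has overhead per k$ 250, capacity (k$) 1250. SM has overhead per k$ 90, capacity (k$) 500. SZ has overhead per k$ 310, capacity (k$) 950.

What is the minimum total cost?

Fill from the cheapest source first.
Take 500 from SM at 90 → need 2800 more.
Take 250 from S18 at 110 → need 2550 more.
SC at 250: take all 1250 k$ → 1300 still needed.
SJ at 270: take all 700 k$ → 600 still needed.
SZ at 310: take 600 of its 950 → requirement met.
S2, S6: unused.
Cost = 500×90 + 250×110 + 1250×250 + 700×270 + 600×310 = 760000.

760000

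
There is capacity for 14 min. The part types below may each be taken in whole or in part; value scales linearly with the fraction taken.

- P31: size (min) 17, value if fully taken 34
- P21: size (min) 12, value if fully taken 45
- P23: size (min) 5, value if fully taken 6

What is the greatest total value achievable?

Best value per unit of size first: P21 45/12≈3.75, P31 34/17≈2, P23 6/5≈1.2.
All 12 min of P21 fit (value 45) — 2 remain.
2 min left: a 2/17 share of P31 gives 34×2/17 = 4.
Total value = 49.

49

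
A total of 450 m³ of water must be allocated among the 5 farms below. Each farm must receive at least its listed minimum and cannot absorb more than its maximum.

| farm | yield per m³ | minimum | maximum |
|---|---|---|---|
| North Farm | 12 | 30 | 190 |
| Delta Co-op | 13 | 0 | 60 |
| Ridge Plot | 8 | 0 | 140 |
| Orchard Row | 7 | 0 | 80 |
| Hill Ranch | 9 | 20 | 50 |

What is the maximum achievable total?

Meeting every minimum uses 30+0+0+0+20 = 50 m³, leaving 400.
Highest yield per m³ first: Delta Co-op 13 > North Farm 12 > Hill Ranch 9 > Ridge Plot 8 > Orchard Row 7.
Delta Co-op: +60 to 60 (cap) ; 340 left.
North Farm: +160 to 190 (cap) ; 180 left.
Hill Ranch: +30 to 50 (cap) ; 150 left.
Give Ridge Plot 140 more to hit its cap of 140 ; 10 left.
Orchard Row: +10 (room for 80) → 10. Pool exhausted.
Total = 12×190 + 13×60 + 8×140 + 7×10 + 9×50 = 4700.

4700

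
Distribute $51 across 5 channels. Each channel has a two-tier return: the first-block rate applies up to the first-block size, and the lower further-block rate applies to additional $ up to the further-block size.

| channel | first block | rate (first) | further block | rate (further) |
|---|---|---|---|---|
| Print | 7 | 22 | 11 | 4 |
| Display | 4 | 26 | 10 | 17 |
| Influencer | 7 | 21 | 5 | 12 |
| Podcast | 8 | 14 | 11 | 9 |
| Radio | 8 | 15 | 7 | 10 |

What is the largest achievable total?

887

Order all 10 blocks by rate: Display/first 26 > Print/first 22 > Influencer/first 21 > Display/second 17 > Radio/first 15 > Podcast/first 14 > Influencer/second 12 > Radio/second 10 > Podcast/second 9 > Print/second 4.
Display first at 26: fill all 4 ; 47 left.
Fill Print first block (7 at 22) ; 40 left.
Influencer first at 21: fill all 7 ; 33 left.
Display/second (17): +10 ; 23 left.
Fill Radio first block (8 at 15) ; 15 left.
Podcast/first (14): +8 ; 7 left.
Influencer/second (12): +5 ; 2 left.
2 remain; put them into Radio second at 10.
Total = 26×4 + 22×7 + 21×7 + 17×10 + 15×8 + 14×8 + 12×5 + 10×2 = 887.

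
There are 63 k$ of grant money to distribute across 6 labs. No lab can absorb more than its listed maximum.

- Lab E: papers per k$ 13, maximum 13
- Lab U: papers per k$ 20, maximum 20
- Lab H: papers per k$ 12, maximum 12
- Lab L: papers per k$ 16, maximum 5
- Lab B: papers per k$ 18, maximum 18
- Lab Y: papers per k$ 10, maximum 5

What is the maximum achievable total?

Order the labs by papers per k$: Lab U 20 > Lab B 18 > Lab L 16 > Lab E 13 > Lab H 12 > Lab Y 10.
Lab U takes 20 to reach its cap of 20 ; 43 left.
Lab B takes 18 to reach its cap of 18 ; 25 left.
Give Lab L 5 to hit its cap of 5 ; 20 left.
Give Lab E 13 to hit its cap of 13 ; 7 left.
Only 7 left; Lab H takes them to reach 7.
Total = 13×13 + 20×20 + 12×7 + 16×5 + 18×18 = 1057.

1057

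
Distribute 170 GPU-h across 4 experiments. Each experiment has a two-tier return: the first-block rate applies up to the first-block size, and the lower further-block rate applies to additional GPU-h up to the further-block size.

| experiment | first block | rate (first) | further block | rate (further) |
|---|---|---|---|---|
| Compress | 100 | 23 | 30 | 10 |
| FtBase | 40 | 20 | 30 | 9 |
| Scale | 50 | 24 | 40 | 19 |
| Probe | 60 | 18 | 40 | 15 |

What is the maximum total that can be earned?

Rank every tier by rate: Scale/T1 24 > Compress/T1 23 > FtBase/T1 20 > Scale/T2 19 > Probe/T1 18 > Probe/T2 15 > Compress/T2 10 > FtBase/T2 9.
Scale/T1 (24): +50 ; 120 left.
Compress T1 at 23: fill all 100 ; 20 left.
FtBase/T1: +20 of 40 at 20; pool empty.
Total = 24×50 + 23×100 + 20×20 = 3900.

3900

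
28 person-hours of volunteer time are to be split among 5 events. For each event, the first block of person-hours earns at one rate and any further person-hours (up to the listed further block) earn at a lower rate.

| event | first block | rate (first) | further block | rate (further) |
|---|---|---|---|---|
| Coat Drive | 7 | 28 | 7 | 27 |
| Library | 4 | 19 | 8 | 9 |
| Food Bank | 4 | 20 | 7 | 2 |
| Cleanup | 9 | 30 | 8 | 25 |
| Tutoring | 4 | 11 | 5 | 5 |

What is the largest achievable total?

Rank every tier by rate: Cleanup/T1 30 > Coat Drive/T1 28 > Coat Drive/T2 27 > Cleanup/T2 25 > Food Bank/T1 20 > Library/T1 19 > Tutoring/T1 11 > Library/T2 9 > Tutoring/T2 5 > Food Bank/T2 2.
Cleanup T1 at 30: fill all 9 ; 19 left.
Coat Drive/T1 (28): +7 ; 12 left.
Coat Drive/T2 (27): +7 ; 5 left.
Cleanup/T2: +5 of 8 at 25; pool empty.
Total = 30×9 + 28×7 + 27×7 + 25×5 = 780.

780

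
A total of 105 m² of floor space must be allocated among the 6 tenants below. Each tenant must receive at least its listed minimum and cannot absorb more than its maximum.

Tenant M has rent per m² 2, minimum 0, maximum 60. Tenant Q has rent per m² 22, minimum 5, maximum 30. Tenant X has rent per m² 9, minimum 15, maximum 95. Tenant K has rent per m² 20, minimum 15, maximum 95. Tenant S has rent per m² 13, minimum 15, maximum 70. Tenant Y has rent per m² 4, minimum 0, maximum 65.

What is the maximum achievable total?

Meeting every minimum uses 0+5+15+15+15+0 = 50 m², leaving 55.
Order the tenants by rent per m²: Tenant Q 22 > Tenant K 20 > Tenant S 13 > Tenant X 9 > Tenant Y 4 > Tenant M 2.
Tenant Q takes 25 more to reach its cap of 30 → 30 left.
Tenant K has room for 80 more but only 30 remain, so it gets 45.
Total = 22×30 + 9×15 + 20×45 + 13×15 = 1890.

1890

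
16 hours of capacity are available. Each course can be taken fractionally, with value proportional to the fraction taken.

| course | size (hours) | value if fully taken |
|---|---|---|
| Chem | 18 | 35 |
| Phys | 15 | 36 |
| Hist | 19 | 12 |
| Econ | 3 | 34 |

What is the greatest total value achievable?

65.2

Rank by value-to-size ratio: Econ 34/3≈11.3, Phys 36/15≈2.4, Chem 35/18≈1.94, Hist 12/19≈0.632.
Take all of Econ (3 hours, value 34) → 13 hours left.
13 hours left: a 13/15 share of Phys gives 36×13/15 = 31.2.
Total value = 65.2.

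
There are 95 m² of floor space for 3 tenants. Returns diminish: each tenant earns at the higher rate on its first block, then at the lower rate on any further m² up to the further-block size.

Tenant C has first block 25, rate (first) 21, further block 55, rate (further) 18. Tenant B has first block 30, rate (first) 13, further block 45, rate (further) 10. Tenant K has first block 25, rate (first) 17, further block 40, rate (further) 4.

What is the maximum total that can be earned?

1770

Order all 6 blocks by rate: Tenant C/tier1 21 > Tenant C/tier2 18 > Tenant K/tier1 17 > Tenant B/tier1 13 > Tenant B/tier2 10 > Tenant K/tier2 4.
Fill Tenant C tier1 block (25 at 21) ; 70 left.
Tenant C tier2 at 18: fill all 55 ; 15 left.
Tenant K/tier1: +15 of 25 at 17; pool empty.
Total = 21×25 + 18×55 + 17×15 = 1770.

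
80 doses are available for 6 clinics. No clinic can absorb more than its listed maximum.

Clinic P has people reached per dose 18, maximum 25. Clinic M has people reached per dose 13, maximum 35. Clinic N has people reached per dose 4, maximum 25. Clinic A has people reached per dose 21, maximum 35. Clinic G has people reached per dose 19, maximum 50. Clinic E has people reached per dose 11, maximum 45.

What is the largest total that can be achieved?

Highest people reached per dose first: Clinic A 21 > Clinic G 19 > Clinic P 18 > Clinic M 13 > Clinic E 11 > Clinic N 4.
Give Clinic A 35 to hit its cap of 35 → 45 left.
Clinic G has room for 50 but only 45 remain, so it gets 45.
Total = 21×35 + 19×45 = 1590.

1590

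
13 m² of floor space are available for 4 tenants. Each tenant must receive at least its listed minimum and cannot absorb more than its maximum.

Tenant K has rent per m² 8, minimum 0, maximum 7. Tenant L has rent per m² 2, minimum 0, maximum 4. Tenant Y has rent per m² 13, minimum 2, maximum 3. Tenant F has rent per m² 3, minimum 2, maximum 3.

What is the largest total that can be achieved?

Meeting every minimum uses 0+0+2+2 = 4 m², leaving 9.
Order the tenants by rent per m²: Tenant Y 13 > Tenant K 8 > Tenant F 3 > Tenant L 2.
Give Tenant Y 1 more to hit its cap of 3 → 8 left.
Give Tenant K 7 more to hit its cap of 7 → 1 left.
Give Tenant F 1 more to hit its cap of 3 → 0 left.
Total = 8×7 + 13×3 + 3×3 = 104.

104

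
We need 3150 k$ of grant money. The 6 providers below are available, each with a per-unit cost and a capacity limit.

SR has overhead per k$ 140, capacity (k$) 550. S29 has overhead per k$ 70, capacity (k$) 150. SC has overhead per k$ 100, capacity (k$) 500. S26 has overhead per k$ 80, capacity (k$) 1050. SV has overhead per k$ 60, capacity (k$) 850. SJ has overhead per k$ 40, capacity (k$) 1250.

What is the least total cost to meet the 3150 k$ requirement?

Fill from the cheapest provider first.
Take 1250 from SJ at 40 → need 1900 more.
Take 850 from SV at 60 → need 1050 more.
S29 (70): use full 150 → 900 k$ to go.
Take 900 from S26 at 80 to finish.
SC, SR: unused.
Cost = 1250×40 + 850×60 + 150×70 + 900×80 = 183500.

183500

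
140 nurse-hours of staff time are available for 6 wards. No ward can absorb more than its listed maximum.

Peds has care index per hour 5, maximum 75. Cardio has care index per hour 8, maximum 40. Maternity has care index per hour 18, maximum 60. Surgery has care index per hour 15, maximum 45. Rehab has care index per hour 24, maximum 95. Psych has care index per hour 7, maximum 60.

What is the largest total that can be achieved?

3090

Order the wards by care index per hour: Rehab 24 > Maternity 18 > Surgery 15 > Cardio 8 > Psych 7 > Peds 5.
Give Rehab 95 to hit its cap of 95 — 45 left.
Maternity: +45 (room for 60) → 45. Pool exhausted.
Total = 18×45 + 24×95 = 3090.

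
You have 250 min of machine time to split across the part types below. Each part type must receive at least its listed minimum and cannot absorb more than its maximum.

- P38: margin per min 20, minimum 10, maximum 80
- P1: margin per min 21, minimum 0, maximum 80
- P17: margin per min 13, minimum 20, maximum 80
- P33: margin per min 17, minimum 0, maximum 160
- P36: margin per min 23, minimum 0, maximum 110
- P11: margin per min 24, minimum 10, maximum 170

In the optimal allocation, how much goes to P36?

50

Meeting every minimum uses 10+0+20+0+0+10 = 40 min, leaving 210.
Rank by margin per min: P11 24 > P36 23 > P1 21 > P38 20 > P33 17 > P17 13.
Give P11 160 more to hit its cap of 170 ; 50 left.
P36 has room for 110 more but only 50 remain, so it gets 50.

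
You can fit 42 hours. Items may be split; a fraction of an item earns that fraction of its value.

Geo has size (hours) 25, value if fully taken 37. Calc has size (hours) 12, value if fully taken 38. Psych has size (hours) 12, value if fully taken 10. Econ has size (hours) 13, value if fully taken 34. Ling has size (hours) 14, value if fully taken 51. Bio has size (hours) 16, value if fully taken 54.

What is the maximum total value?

143

Sort by value density: Ling 51/14≈3.64, Bio 54/16≈3.38, Calc 38/12≈3.17, Econ 34/13≈2.62, Geo 37/25≈1.48, Psych 10/12≈0.833.
Take all of Ling (14 hours, value 51) ; 28 hours left.
Bio: take in full, 16 hours for value 54 ; 12 left.
All 12 hours of Calc fit (value 38) ; 0 remain.
Total value = 143.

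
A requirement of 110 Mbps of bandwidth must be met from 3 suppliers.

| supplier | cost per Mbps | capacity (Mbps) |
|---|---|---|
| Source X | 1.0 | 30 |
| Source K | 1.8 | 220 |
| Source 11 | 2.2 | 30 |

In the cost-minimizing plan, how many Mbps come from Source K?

Fill from the cheapest supplier first.
Source X (1.0): use full 30 — 80 Mbps to go.
Take 80 from Source K at 1.8 to finish.
Source 11: unused.

80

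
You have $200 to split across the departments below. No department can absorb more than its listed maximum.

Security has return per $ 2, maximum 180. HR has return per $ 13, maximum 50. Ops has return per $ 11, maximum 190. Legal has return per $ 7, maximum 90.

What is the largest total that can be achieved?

2300

Rank by return per $: HR 13 > Ops 11 > Legal 7 > Security 2.
Give HR 50 to hit its cap of 50 → 150 left.
Ops has room for 190 but only 150 remain, so it gets 150.
Total = 13×50 + 11×150 = 2300.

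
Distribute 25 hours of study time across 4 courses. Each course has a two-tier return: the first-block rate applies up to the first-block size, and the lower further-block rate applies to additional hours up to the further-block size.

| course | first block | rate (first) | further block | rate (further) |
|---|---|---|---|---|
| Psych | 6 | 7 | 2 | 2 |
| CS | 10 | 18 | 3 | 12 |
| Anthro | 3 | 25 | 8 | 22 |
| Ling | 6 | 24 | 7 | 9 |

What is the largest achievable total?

Rank every tier by rate: Anthro/tier1 25 > Ling/tier1 24 > Anthro/tier2 22 > CS/tier1 18 > CS/tier2 12 > Ling/tier2 9 > Psych/tier1 7 > Psych/tier2 2.
Anthro tier1 at 25: fill all 3 — 22 left.
Ling tier1 at 24: fill all 6 — 16 left.
Anthro/tier2 (22): +8 — 8 left.
8 remain; put them into CS tier1 at 18.
Total = 25×3 + 24×6 + 22×8 + 18×8 = 539.

539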